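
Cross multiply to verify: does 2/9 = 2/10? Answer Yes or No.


Cross multiply to check 2/9 = 2/10
Left cross product: 2 * 10 = 20
Right cross product: 9 * 2 = 18
20 != 18
Not equal, so proportions differ => No

No


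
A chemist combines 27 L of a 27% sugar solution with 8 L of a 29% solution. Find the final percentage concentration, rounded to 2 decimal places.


Solute in mixture 1 = 27% of 27 L = 27*27/100 = 729/100 L
Solute in mixture 2 = 29% of 8 L = 8*29/100 = 58/25 L
Total solute = 729/100 + 58/25 = 961/100 L
Total volume = 27 + 8 = 35 L
Final concentration = 961/100/35 * 100 = 27.46%

27.46


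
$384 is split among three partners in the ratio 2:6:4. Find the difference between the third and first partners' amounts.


Total parts = 2 + 6 + 4 = 12
Value per part = 384 / 12 = 32
Shares: 2*32=64, 6*32=192, 4*32=128
Third share = 128, first share = 64
Difference = |128 - 64| = 64

64


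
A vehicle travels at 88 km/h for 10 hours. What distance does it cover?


Using distance = speed * time
Speed = 88 km/h
Time = 10 hours
Distance = 88 * 10
= 880 km

880


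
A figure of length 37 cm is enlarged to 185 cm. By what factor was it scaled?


Original length = 37 cm
Scaled length = 185 cm
Scale factor = 185 / 37
= 5

5


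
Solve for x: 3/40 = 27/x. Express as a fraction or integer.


Setting up: 3/40 = 27/x
Cross multiply: 3 * x = 40 * 27
3x = 1080
x = 1080/3
x = 360

360


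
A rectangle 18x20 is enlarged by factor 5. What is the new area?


Original dimensions: 18 x 20
Enlargement factor = 5
New width = 18 * 5 = 90
New height = 20 * 5 = 100
New area = 90 * 100 = 9000

9000


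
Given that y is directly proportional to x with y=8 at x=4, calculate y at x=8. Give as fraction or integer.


Direct proportion: y = kx
Find k: k = 8/4 = 2
Compute y at x=8: y = 2 * 8
y = 16

16


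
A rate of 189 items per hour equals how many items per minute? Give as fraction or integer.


Converting from per hour to per minute
Rate = 189 items per hour
Divide by 60: 189/60
= 63/20 items per minute

63/20


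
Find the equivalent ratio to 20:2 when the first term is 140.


Original ratio: 20:2
First term target: 140
Scale factor = 140 / 20 = 7
Multiply second term: 2 * 7 = 14
Equivalent ratio = 140:14

140:14


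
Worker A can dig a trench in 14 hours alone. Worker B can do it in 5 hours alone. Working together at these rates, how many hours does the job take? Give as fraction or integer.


Rate of A = 1/14 job per hour
Rate of B = 1/5 job per hour
Combined rate = 1/14 + 1/5
Find common denominator: (5 + 14)/(14*5) = 19/70
Combined rate = 19/70 job per hour
Time together = 1 / (19/70) = 70/19 hours

70/19


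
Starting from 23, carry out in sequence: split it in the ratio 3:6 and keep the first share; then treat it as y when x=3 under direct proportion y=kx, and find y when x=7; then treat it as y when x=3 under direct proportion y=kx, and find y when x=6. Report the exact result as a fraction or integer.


Start with 23.
Step 1: Split 3:6, first share = 23 * 3/9 = 23/3
Step 2: Direct prop: k = (23/3)/3; new y = k*7 = 23/3*7/3 = 161/9
Step 3: Direct prop: k = (161/9)/3; new y = k*6 = 161/9*6/3 = 322/9
Final result = 322/9

322/9


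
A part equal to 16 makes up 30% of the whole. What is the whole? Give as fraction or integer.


Given: 16 is 30% of the whole
Set up: 16 = 30/100 * whole
whole = 16 * 100 / 30
whole = 1600 / 30
whole = 160/3

160/3


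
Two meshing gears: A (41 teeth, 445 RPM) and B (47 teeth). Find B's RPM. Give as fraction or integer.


Gear ratio: teeth_A * RPM_A = teeth_B * RPM_B
41 * 445 = 47 * RPM_B
18245 = 47 * RPM_B
RPM_B = 18245 / 47
RPM_B = 18245/47

18245/47


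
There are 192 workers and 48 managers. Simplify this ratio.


Find GCD(192, 48)
GCD = 48
Divide both by 48: 192/48 = 4, 48/48 = 1
Simplified ratio = 4:1

4:1


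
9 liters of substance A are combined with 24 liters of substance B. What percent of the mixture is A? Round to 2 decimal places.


Volume of A = 9 L
Volume of B = 24 L
Total volume = 9 + 24 = 33 L
Percentage of A = (9/33) * 100
= 27.27%

27.27


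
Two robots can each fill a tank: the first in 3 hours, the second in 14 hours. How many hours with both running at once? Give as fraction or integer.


Rate of A = 1/3 job per hour
Rate of B = 1/14 job per hour
Combined rate = 1/3 + 1/14
Find common denominator: (14 + 3)/(3*14) = 17/42
Combined rate = 17/42 job per hour
Time together = 1 / (17/42) = 42/17 hours

42/17


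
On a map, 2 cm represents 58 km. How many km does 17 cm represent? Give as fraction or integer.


Map scale: 2 cm = 58 km
Measured distance on map = 17 cm
Set up proportion: 17 * 58 / 2
= 986 / 2
= 493 km

493


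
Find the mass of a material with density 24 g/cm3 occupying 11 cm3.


Using mass = density * volume
Density = 24 g/cm3
Volume = 11 cm3
Mass = 24 * 11
= 264 g

264


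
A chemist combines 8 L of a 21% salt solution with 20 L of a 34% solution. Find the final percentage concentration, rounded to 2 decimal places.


Solute in mixture 1 = 21% of 8 L = 8*21/100 = 42/25 L
Solute in mixture 2 = 34% of 20 L = 20*34/100 = 34/5 L
Total solute = 42/25 + 34/5 = 212/25 L
Total volume = 8 + 20 = 28 L
Final concentration = 212/25/28 * 100 = 30.29%

30.29


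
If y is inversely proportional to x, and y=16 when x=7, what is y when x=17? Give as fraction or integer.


Inverse proportion: y = k/x
Find k: k = 7 * 16 = 112
Compute y at x=17: y = 112/17
y = 112/17

112/17


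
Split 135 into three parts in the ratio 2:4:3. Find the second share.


Ratio = 2:4:3
Total parts = 2 + 4 + 3 = 9
Value per part = 135 / 9 = 15
First share = 2 * 15 = 30
Middle share = 4 * 15 = 60
Third share = 3 * 15 = 45

60


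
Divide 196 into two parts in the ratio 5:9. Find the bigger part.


Total parts = 5 + 9 = 14
Value per part = 196 / 14 = 14
First share = 5 * 14 = 70
Second share = 9 * 14 = 126
Larger share = 126

126


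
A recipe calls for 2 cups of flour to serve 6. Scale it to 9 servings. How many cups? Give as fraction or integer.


Original: 2 cups for 6 servings
Target servings = 9
Scaling factor = 9/6
New amount = 2 * 9/6
= 18/6
= 3 cups

3


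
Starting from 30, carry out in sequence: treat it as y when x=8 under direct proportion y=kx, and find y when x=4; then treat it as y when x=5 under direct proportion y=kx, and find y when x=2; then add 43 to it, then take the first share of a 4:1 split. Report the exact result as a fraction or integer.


Start with 30.
Step 1: Direct prop: k = (30)/8; new y = k*4 = 30*4/8 = 15
Step 2: Direct prop: k = (15)/5; new y = k*2 = 15*2/5 = 6
Step 3: Add 43: 6+43=49; split 4:1 first = 49*4/5 = 196/5
Final result = 196/5

196/5


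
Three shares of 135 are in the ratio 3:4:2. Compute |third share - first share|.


Total parts = 3 + 4 + 2 = 9
Value per part = 135 / 9 = 15
Shares: 3*15=45, 4*15=60, 2*15=30
Third share = 30, first share = 45
Difference = |30 - 45| = 15

15


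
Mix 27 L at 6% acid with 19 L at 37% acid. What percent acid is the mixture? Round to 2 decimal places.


Solute in mixture 1 = 6% of 27 L = 27*6/100 = 81/50 L
Solute in mixture 2 = 37% of 19 L = 19*37/100 = 703/100 L
Total solute = 81/50 + 703/100 = 173/20 L
Total volume = 27 + 19 = 46 L
Final concentration = 173/20/46 * 100 = 18.80%

18.80


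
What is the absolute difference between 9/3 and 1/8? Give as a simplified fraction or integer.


Simplify: 9/3 = 3 and 1/8 = 1/8
Find common denominator: LCD = 8
Convert: 24/8 and 1/8
Difference = |24 - 1|/8 = 23/8
Simplified = 23/8

23/8


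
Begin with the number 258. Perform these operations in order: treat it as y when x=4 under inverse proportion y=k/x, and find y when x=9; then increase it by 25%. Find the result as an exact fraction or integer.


Start with 258.
Step 1: Inverse prop: k = (258)*4; new y = k/9 = 258*4/9 = 344/3
Step 2: Increase by 25%: 344/3 * 125/100 = 430/3
Final result = 430/3

430/3


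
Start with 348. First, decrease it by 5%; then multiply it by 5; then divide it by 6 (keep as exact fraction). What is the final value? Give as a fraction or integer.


Start with 348.
Step 1: Decrease by 5%: 348 * 95/100 = 1653/5
Step 2: Multiply by 5: 1653/5 * 5 = 1653
Step 3: Divide by 6: 1653 / 6 = 551/2
Final result = 551/2

551/2


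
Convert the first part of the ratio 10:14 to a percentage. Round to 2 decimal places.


Total parts = 10 + 14 = 24
First part fraction = 10/24
Percentage = (10/24) * 100
= 0.416667 * 100
= 41.67%

41.67


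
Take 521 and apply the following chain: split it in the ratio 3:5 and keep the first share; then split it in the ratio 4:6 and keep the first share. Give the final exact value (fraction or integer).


Start with 521.
Step 1: Split 3:5, first share = 521 * 3/8 = 1563/8
Step 2: Split 4:6, first share = 1563/8 * 4/10 = 1563/20
Final result = 1563/20

1563/20


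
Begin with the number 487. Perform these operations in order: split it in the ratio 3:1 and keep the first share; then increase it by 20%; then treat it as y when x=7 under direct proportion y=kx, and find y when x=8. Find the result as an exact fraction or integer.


Start with 487.
Step 1: Split 3:1, first share = 487 * 3/4 = 1461/4
Step 2: Increase by 20%: 1461/4 * 120/100 = 4383/10
Step 3: Direct prop: k = (4383/10)/7; new y = k*8 = 4383/10*8/7 = 17532/35
Final result = 17532/35

17532/35


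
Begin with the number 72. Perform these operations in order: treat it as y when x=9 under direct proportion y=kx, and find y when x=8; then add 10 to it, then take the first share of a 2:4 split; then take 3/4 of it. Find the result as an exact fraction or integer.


Start with 72.
Step 1: Direct prop: k = (72)/9; new y = k*8 = 72*8/9 = 64
Step 2: Add 10: 64+10=74; split 2:4 first = 74*2/6 = 74/3
Step 3: Take 3/4: 74/3 * 3/4 = 37/2
Final result = 37/2

37/2


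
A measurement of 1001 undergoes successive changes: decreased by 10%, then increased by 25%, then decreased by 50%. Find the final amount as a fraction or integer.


Start: 1001
Step 1: decrease by 10% => multiply by 90/100
  1001 * 90/100 = 9009/10
Step 2: increase by 25% => multiply by 125/100
  9009/10 * 125/100 = 9009/8
Step 3: decrease by 50% => multiply by 50/100
  9009/8 * 50/100 = 9009/16
Final value = 9009/16

9009/16


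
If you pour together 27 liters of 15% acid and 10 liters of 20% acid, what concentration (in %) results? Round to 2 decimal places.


Solute in mixture 1 = 15% of 27 L = 27*15/100 = 81/20 L
Solute in mixture 2 = 20% of 10 L = 10*20/100 = 2 L
Total solute = 81/20 + 2 = 121/20 L
Total volume = 27 + 10 = 37 L
Final concentration = 121/20/37 * 100 = 16.35%

16.35


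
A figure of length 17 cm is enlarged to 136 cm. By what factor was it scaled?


Original length = 17 cm
Scaled length = 136 cm
Scale factor = 136 / 17
= 8

8


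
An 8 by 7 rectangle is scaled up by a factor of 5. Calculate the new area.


Original dimensions: 8 x 7
Enlargement factor = 5
New width = 8 * 5 = 40
New height = 7 * 5 = 35
New area = 40 * 35 = 1400

1400


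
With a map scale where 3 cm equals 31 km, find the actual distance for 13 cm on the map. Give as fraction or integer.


Map scale: 3 cm = 31 km
Measured distance on map = 13 cm
Set up proportion: 13 * 31 / 3
= 403 / 3
= 403/3 km

403/3


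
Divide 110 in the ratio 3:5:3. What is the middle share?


Ratio = 3:5:3
Total parts = 3 + 5 + 3 = 11
Value per part = 110 / 11 = 10
First share = 3 * 10 = 30
Middle share = 5 * 10 = 50
Third share = 3 * 10 = 30

50


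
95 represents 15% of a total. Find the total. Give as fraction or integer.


Given: 95 is 15% of the whole
Set up: 95 = 15/100 * whole
whole = 95 * 100 / 15
whole = 9500 / 15
whole = 1900/3

1900/3


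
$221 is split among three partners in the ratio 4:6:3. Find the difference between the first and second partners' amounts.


Total parts = 4 + 6 + 3 = 13
Value per part = 221 / 13 = 17
Shares: 4*17=68, 6*17=102, 3*17=51
First share = 68, second share = 102
Difference = |68 - 102| = 34

34


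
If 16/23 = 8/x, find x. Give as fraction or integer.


Setting up: 16/23 = 8/x
Cross multiply: 16 * x = 23 * 8
16x = 184
x = 184/16
x = 23/2

23/2


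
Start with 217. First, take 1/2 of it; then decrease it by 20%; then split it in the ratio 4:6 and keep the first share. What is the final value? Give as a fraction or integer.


Start with 217.
Step 1: Take 1/2: 217 * 1/2 = 217/2
Step 2: Decrease by 20%: 217/2 * 80/100 = 434/5
Step 3: Split 4:6, first share = 434/5 * 4/10 = 868/25
Final result = 868/25

868/25


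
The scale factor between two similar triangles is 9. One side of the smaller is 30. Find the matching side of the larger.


Similar triangles have proportional sides
Scale factor = 9
Smaller side = 30
Corresponding larger side = 30 * 9
= 270

270


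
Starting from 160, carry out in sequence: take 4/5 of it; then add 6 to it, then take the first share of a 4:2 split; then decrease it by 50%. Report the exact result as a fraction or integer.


Start with 160.
Step 1: Take 4/5: 160 * 4/5 = 128
Step 2: Add 6: 128+6=134; split 4:2 first = 134*4/6 = 268/3
Step 3: Decrease by 50%: 268/3 * 50/100 = 134/3
Final result = 134/3

134/3


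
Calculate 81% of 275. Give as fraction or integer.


Compute 81% of 275
Convert percentage: 81% = 81/100
Multiply: 275 * 81/100
= 22275/100
= 891/4

891/4


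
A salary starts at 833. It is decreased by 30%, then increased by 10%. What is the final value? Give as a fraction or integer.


Start: 833
Step 1: decrease by 30% => multiply by 70/100
  833 * 70/100 = 5831/10
Step 2: increase by 10% => multiply by 110/100
  5831/10 * 110/100 = 64141/100
Final value = 64141/100

64141/100


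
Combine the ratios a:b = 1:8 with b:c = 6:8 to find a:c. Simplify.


Given a:b = 1:8 and b:c = 6:8
Make b consistent. Multiply first ratio by 6: a:b = 6:48
Multiply second ratio by 8: b:c = 48:64
Now b = 48 in both, so a:b:c = 6:48:64
Therefore a:c = 6:64
Simplify by GCD: a:c = 3:32

3:32


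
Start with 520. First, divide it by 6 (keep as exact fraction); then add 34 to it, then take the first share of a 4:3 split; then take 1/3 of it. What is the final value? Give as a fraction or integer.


Start with 520.
Step 1: Divide by 6: 520 / 6 = 260/3
Step 2: Add 34: 260/3+34=362/3; split 4:3 first = 362/3*4/7 = 1448/21
Step 3: Take 1/3: 1448/21 * 1/3 = 1448/63
Final result = 1448/63

1448/63


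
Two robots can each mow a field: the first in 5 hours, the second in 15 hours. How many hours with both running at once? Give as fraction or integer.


Rate of A = 1/5 job per hour
Rate of B = 1/15 job per hour
Combined rate = 1/5 + 1/15
Find common denominator: (15 + 5)/(5*15) = 20/75
Combined rate = 4/15 job per hour
Time together = 1 / (4/15) = 15/4 hours

15/4


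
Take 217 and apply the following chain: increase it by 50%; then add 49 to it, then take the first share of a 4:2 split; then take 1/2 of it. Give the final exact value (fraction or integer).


Start with 217.
Step 1: Increase by 50%: 217 * 150/100 = 651/2
Step 2: Add 49: 651/2+49=749/2; split 4:2 first = 749/2*4/6 = 749/3
Step 3: Take 1/2: 749/3 * 1/2 = 749/6
Final result = 749/6

749/6


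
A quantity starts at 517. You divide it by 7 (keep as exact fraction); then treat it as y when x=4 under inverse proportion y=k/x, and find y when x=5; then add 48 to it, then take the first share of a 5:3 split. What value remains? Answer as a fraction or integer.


Start with 517.
Step 1: Divide by 7: 517 / 7 = 517/7
Step 2: Inverse prop: k = (517/7)*4; new y = k/5 = 517/7*4/5 = 2068/35
Step 3: Add 48: 2068/35+48=3748/35; split 5:3 first = 3748/35*5/8 = 937/14
Final result = 937/14

937/14


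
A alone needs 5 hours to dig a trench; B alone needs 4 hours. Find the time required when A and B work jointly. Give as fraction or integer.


Rate of A = 1/5 job per hour
Rate of B = 1/4 job per hour
Combined rate = 1/5 + 1/4
Find common denominator: (4 + 5)/(5*4) = 9/20
Combined rate = 9/20 job per hour
Time together = 1 / (9/20) = 20/9 hours

20/9


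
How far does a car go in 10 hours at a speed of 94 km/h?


Using distance = speed * time
Speed = 94 km/h
Time = 10 hours
Distance = 94 * 10
= 940 km

940


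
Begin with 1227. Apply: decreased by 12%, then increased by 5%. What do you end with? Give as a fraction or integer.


Start: 1227
Step 1: decrease by 12% => multiply by 88/100
  1227 * 88/100 = 26994/25
Step 2: increase by 5% => multiply by 105/100
  26994/25 * 105/100 = 283437/250
Final value = 283437/250

283437/250


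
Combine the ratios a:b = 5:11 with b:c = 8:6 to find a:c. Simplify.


Given a:b = 5:11 and b:c = 8:6
Make b consistent. Multiply first ratio by 8: a:b = 40:88
Multiply second ratio by 11: b:c = 88:66
Now b = 88 in both, so a:b:c = 40:88:66
Therefore a:c = 40:66
Simplify by GCD: a:c = 20:33

20:33


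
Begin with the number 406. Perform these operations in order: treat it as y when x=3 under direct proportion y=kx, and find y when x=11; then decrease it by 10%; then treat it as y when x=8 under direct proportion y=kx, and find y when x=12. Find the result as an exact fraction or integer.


Start with 406.
Step 1: Direct prop: k = (406)/3; new y = k*11 = 406*11/3 = 4466/3
Step 2: Decrease by 10%: 4466/3 * 90/100 = 6699/5
Step 3: Direct prop: k = (6699/5)/8; new y = k*12 = 6699/5*12/8 = 20097/10
Final result = 20097/10

20097/10


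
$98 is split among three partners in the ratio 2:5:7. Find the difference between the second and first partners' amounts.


Total parts = 2 + 5 + 7 = 14
Value per part = 98 / 14 = 7
Shares: 2*7=14, 5*7=35, 7*7=49
Second share = 35, first share = 14
Difference = |35 - 14| = 21

21


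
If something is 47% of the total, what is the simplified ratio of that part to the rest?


Part = 47%, Remainder = 53%
Ratio = 47:53
GCD(47, 53) = 1
Simplify: 47:53 = 47:53

47:53


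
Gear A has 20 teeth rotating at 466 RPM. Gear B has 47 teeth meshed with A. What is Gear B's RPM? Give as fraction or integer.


Gear ratio: teeth_A * RPM_A = teeth_B * RPM_B
20 * 466 = 47 * RPM_B
9320 = 47 * RPM_B
RPM_B = 9320 / 47
RPM_B = 9320/47

9320/47


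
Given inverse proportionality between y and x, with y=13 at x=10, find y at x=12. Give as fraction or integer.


Inverse proportion: y = k/x
Find k: k = 10 * 13 = 130
Compute y at x=12: y = 130/12
y = 65/6

65/6


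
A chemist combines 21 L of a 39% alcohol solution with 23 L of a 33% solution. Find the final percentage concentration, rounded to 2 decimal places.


Solute in mixture 1 = 39% of 21 L = 21*39/100 = 819/100 L
Solute in mixture 2 = 33% of 23 L = 23*33/100 = 759/100 L
Total solute = 819/100 + 759/100 = 789/50 L
Total volume = 21 + 23 = 44 L
Final concentration = 789/50/44 * 100 = 35.86%

35.86


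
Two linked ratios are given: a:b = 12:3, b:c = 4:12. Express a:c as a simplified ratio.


Given a:b = 12:3 and b:c = 4:12
Make b consistent. Multiply first ratio by 4: a:b = 48:12
Multiply second ratio by 3: b:c = 12:36
Now b = 12 in both, so a:b:c = 48:12:36
Therefore a:c = 48:36
Simplify by GCD: a:c = 4:3

4:3


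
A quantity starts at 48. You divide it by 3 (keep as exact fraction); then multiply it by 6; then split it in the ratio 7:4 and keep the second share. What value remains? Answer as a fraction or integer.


Start with 48.
Step 1: Divide by 3: 48 / 3 = 16
Step 2: Multiply by 6: 16 * 6 = 96
Step 3: Split 7:4, second share = 96 * 4/11 = 384/11
Final result = 384/11

384/11


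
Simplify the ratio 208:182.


Find GCD(208, 182)
GCD = 26
Divide both by 26: 208/26 = 8, 182/26 = 7
Simplified ratio = 8:7

8:7


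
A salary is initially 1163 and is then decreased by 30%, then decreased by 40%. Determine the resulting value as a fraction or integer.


Start: 1163
Step 1: decrease by 30% => multiply by 70/100
  1163 * 70/100 = 8141/10
Step 2: decrease by 40% => multiply by 60/100
  8141/10 * 60/100 = 24423/50
Final value = 24423/50

24423/50


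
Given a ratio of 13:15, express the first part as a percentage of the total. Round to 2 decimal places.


Total parts = 13 + 15 = 28
First part fraction = 13/28
Percentage = (13/28) * 100
= 0.464286 * 100
= 46.43%

46.43


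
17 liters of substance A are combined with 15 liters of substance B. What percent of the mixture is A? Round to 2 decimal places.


Volume of A = 17 L
Volume of B = 15 L
Total volume = 17 + 15 = 32 L
Percentage of A = (17/32) * 100
= 53.13%

53.13


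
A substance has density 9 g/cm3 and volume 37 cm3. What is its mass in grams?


Using mass = density * volume
Density = 9 g/cm3
Volume = 37 cm3
Mass = 9 * 37
= 333 g

333


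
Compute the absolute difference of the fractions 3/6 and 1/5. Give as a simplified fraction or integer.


Simplify: 3/6 = 1/2 and 1/5 = 1/5
Find common denominator: LCD = 10
Convert: 5/10 and 2/10
Difference = |5 - 2|/10 = 3/10
Simplified = 3/10

3/10


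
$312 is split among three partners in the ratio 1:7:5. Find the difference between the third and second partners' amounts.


Total parts = 1 + 7 + 5 = 13
Value per part = 312 / 13 = 24
Shares: 1*24=24, 7*24=168, 5*24=120
Third share = 120, second share = 168
Difference = |120 - 168| = 48

48


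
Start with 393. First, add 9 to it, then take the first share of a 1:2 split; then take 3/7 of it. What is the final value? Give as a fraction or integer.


Start with 393.
Step 1: Add 9: 393+9=402; split 1:2 first = 402*1/3 = 134
Step 2: Take 3/7: 134 * 3/7 = 402/7
Final result = 402/7

402/7


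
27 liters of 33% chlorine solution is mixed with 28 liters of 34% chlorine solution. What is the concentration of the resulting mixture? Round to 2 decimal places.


Solute in mixture 1 = 33% of 27 L = 27*33/100 = 891/100 L
Solute in mixture 2 = 34% of 28 L = 28*34/100 = 238/25 L
Total solute = 891/100 + 238/25 = 1843/100 L
Total volume = 27 + 28 = 55 L
Final concentration = 1843/100/55 * 100 = 33.51%

33.51


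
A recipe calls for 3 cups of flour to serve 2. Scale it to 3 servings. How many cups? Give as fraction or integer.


Original: 3 cups for 2 servings
Target servings = 3
Scaling factor = 3/2
New amount = 3 * 3/2
= 9/2
= 9/2 cups

9/2


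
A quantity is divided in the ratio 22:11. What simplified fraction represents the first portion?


Total parts = 22 + 11 = 33
First part fraction = 22/33
Simplify: 22/33 = 2/3

2/3


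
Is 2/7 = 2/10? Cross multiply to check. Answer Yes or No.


Cross multiply to check 2/7 = 2/10
Left cross product: 2 * 10 = 20
Right cross product: 7 * 2 = 14
20 != 14
Not equal, so proportions differ => No

No


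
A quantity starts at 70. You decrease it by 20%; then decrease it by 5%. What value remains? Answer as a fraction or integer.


Start with 70.
Step 1: Decrease by 20%: 70 * 80/100 = 56
Step 2: Decrease by 5%: 56 * 95/100 = 266/5
Final result = 266/5

266/5


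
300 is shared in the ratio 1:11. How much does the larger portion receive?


Total parts = 1 + 11 = 12
Value per part = 300 / 12 = 25
First share = 1 * 25 = 25
Second share = 11 * 25 = 275
Larger share = 275

275


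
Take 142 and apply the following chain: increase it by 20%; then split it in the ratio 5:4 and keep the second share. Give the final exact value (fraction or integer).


Start with 142.
Step 1: Increase by 20%: 142 * 120/100 = 852/5
Step 2: Split 5:4, second share = 852/5 * 4/9 = 1136/15
Final result = 1136/15

1136/15


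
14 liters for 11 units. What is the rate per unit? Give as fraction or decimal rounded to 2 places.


Total liters = 14
Number of units = 11
Unit rate = 14 / 11
= 1.27 liters per unit

1.27


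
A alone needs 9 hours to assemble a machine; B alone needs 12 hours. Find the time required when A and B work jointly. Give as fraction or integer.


Rate of A = 1/9 job per hour
Rate of B = 1/12 job per hour
Combined rate = 1/9 + 1/12
Find common denominator: (12 + 9)/(9*12) = 21/108
Combined rate = 7/36 job per hour
Time together = 1 / (7/36) = 36/7 hours

36/7


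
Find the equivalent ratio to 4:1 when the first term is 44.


Original ratio: 4:1
First term target: 44
Scale factor = 44 / 4 = 11
Multiply second term: 1 * 11 = 11
Equivalent ratio = 44:11

44:11


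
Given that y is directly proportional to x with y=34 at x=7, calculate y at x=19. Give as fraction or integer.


Direct proportion: y = kx
Find k: k = 34/7 = 34/7
Compute y at x=19: y = 34/7 * 19
y = 646/7

646/7


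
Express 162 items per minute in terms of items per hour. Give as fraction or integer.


Converting from per minute to per hour
Rate = 162 items per minute
Multiply by 60: 162 * 60
= 9720 items per hour

9720


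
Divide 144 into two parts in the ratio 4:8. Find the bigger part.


Total parts = 4 + 8 = 12
Value per part = 144 / 12 = 12
First share = 4 * 12 = 48
Second share = 8 * 12 = 96
Larger share = 96

96


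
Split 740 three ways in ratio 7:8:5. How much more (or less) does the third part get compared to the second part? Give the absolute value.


Total parts = 7 + 8 + 5 = 20
Value per part = 740 / 20 = 37
Shares: 7*37=259, 8*37=296, 5*37=185
Third share = 185, second share = 296
Difference = |185 - 296| = 111

111


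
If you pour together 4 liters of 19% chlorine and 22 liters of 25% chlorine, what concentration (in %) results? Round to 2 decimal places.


Solute in mixture 1 = 19% of 4 L = 4*19/100 = 19/25 L
Solute in mixture 2 = 25% of 22 L = 22*25/100 = 11/2 L
Total solute = 19/25 + 11/2 = 313/50 L
Total volume = 4 + 22 = 26 L
Final concentration = 313/50/26 * 100 = 24.08%

24.08


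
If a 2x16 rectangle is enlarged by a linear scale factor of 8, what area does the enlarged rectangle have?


Original dimensions: 2 x 16
Enlargement factor = 8
New width = 2 * 8 = 16
New height = 16 * 8 = 128
New area = 16 * 128 = 2048

2048


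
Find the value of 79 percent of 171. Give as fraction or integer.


Compute 79% of 171
Convert percentage: 79% = 79/100
Multiply: 171 * 79/100
= 13509/100
= 13509/100

13509/100


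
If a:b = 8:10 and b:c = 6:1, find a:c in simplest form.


Given a:b = 8:10 and b:c = 6:1
Make b consistent. Multiply first ratio by 6: a:b = 48:60
Multiply second ratio by 10: b:c = 60:10
Now b = 60 in both, so a:b:c = 48:60:10
Therefore a:c = 48:10
Simplify by GCD: a:c = 24:5

24:5


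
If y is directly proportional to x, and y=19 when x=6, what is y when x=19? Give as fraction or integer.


Direct proportion: y = kx
Find k: k = 19/6 = 19/6
Compute y at x=19: y = 19/6 * 19
y = 361/6

361/6


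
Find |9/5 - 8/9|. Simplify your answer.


Simplify: 9/5 = 9/5 and 8/9 = 8/9
Find common denominator: LCD = 45
Convert: 81/45 and 40/45
Difference = |81 - 40|/45 = 41/45
Simplified = 41/45

41/45


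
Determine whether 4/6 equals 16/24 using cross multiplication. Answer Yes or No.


Cross multiply to check 4/6 = 16/24
Left cross product: 4 * 24 = 96
Right cross product: 6 * 16 = 96
96 = 96
Equal, so proportions match => Yes

Yes


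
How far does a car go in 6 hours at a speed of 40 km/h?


Using distance = speed * time
Speed = 40 km/h
Time = 6 hours
Distance = 40 * 6
= 240 km

240


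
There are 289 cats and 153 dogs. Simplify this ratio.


Find GCD(289, 153)
GCD = 17
Divide both by 17: 289/17 = 17, 153/17 = 9
Simplified ratio = 17:9

17:9


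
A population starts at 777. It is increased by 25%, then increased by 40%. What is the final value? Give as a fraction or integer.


Start: 777
Step 1: increase by 25% => multiply by 125/100
  777 * 125/100 = 3885/4
Step 2: increase by 40% => multiply by 140/100
  3885/4 * 140/100 = 5439/4
Final value = 5439/4

5439/4


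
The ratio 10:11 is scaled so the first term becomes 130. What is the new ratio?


Original ratio: 10:11
First term target: 130
Scale factor = 130 / 10 = 13
Multiply second term: 11 * 13 = 143
Equivalent ratio = 130:143

130:143


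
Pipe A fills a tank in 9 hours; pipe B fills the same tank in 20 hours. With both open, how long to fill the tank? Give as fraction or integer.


Rate of A = 1/9 job per hour
Rate of B = 1/20 job per hour
Combined rate = 1/9 + 1/20
Find common denominator: (20 + 9)/(9*20) = 29/180
Combined rate = 29/180 job per hour
Time together = 1 / (29/180) = 180/29 hours

180/29


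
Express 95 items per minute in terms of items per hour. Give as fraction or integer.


Converting from per minute to per hour
Rate = 95 items per minute
Multiply by 60: 95 * 60
= 5700 items per hour

5700


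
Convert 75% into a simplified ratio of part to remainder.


Part = 75%, Remainder = 25%
Ratio = 75:25
GCD(75, 25) = 25
Simplify: 3:1 = 3:1

3:1


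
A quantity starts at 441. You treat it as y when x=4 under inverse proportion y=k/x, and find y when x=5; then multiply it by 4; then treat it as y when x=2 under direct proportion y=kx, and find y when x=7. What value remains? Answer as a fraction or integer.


Start with 441.
Step 1: Inverse prop: k = (441)*4; new y = k/5 = 441*4/5 = 1764/5
Step 2: Multiply by 4: 1764/5 * 4 = 7056/5
Step 3: Direct prop: k = (7056/5)/2; new y = k*7 = 7056/5*7/2 = 24696/5
Final result = 24696/5

24696/5


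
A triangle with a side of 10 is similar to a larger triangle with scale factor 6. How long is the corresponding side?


Similar triangles have proportional sides
Scale factor = 6
Smaller side = 10
Corresponding larger side = 10 * 6
= 60

60


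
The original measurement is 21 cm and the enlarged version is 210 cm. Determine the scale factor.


Original length = 21 cm
Scaled length = 210 cm
Scale factor = 210 / 21
= 10

10


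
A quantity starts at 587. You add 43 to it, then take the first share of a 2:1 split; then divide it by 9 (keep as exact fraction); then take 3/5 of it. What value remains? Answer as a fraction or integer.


Start with 587.
Step 1: Add 43: 587+43=630; split 2:1 first = 630*2/3 = 420
Step 2: Divide by 9: 420 / 9 = 140/3
Step 3: Take 3/5: 140/3 * 3/5 = 28
Final result = 28

28


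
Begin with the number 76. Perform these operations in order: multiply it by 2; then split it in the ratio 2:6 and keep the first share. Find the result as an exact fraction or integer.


Start with 76.
Step 1: Multiply by 2: 76 * 2 = 152
Step 2: Split 2:6, first share = 152 * 2/8 = 38
Final result = 38

38


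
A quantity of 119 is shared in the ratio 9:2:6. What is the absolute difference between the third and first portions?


Total parts = 9 + 2 + 6 = 17
Value per part = 119 / 17 = 7
Shares: 9*7=63, 2*7=14, 6*7=42
Third share = 42, first share = 63
Difference = |42 - 63| = 21

21


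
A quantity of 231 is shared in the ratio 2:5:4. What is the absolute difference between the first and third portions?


Total parts = 2 + 5 + 4 = 11
Value per part = 231 / 11 = 21
Shares: 2*21=42, 5*21=105, 4*21=84
First share = 42, third share = 84
Difference = |42 - 84| = 42

42


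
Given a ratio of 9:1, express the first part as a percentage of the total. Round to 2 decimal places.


Total parts = 9 + 1 = 10
First part fraction = 9/10
Percentage = (9/10) * 100
= 0.9 * 100
= 90.00%

90.00


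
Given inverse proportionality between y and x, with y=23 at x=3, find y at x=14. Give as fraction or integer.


Inverse proportion: y = k/x
Find k: k = 3 * 23 = 69
Compute y at x=14: y = 69/14
y = 69/14

69/14


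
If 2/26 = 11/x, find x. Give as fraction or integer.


Setting up: 2/26 = 11/x
Cross multiply: 2 * x = 26 * 11
2x = 286
x = 286/2
x = 143

143


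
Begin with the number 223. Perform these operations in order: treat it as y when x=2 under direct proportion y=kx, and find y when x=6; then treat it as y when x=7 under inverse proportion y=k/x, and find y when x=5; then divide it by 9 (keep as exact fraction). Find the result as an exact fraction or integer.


Start with 223.
Step 1: Direct prop: k = (223)/2; new y = k*6 = 223*6/2 = 669
Step 2: Inverse prop: k = (669)*7; new y = k/5 = 669*7/5 = 4683/5
Step 3: Divide by 9: 4683/5 / 9 = 1561/15
Final result = 1561/15

1561/15


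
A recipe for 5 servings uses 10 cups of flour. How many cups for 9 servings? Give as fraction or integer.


Original: 10 cups for 5 servings
Target servings = 9
Scaling factor = 9/5
New amount = 10 * 9/5
= 90/5
= 18 cups

18


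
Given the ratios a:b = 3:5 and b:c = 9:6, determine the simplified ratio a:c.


Given a:b = 3:5 and b:c = 9:6
Make b consistent. Multiply first ratio by 9: a:b = 27:45
Multiply second ratio by 5: b:c = 45:30
Now b = 45 in both, so a:b:c = 27:45:30
Therefore a:c = 27:30
Simplify by GCD: a:c = 9:10

9:10


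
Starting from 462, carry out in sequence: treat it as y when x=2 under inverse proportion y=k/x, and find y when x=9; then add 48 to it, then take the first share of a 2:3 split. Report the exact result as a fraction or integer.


Start with 462.
Step 1: Inverse prop: k = (462)*2; new y = k/9 = 462*2/9 = 308/3
Step 2: Add 48: 308/3+48=452/3; split 2:3 first = 452/3*2/5 = 904/15
Final result = 904/15

904/15


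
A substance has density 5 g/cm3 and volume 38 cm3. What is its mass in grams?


Using mass = density * volume
Density = 5 g/cm3
Volume = 38 cm3
Mass = 5 * 38
= 190 g

190


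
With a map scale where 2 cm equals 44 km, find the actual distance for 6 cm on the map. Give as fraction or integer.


Map scale: 2 cm = 44 km
Measured distance on map = 6 cm
Set up proportion: 6 * 44 / 2
= 264 / 2
= 132 km

132


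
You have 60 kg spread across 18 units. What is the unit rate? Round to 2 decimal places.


Total kg = 60
Number of units = 18
Unit rate = 60 / 18
= 3.33 kg per unit

3.33


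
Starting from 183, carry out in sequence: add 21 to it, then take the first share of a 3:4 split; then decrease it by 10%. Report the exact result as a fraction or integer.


Start with 183.
Step 1: Add 21: 183+21=204; split 3:4 first = 204*3/7 = 612/7
Step 2: Decrease by 10%: 612/7 * 90/100 = 2754/35
Final result = 2754/35

2754/35


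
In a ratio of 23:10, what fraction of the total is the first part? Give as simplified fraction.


Total parts = 23 + 10 = 33
First part fraction = 23/33
Simplify: 23/33 = 23/33

23/33


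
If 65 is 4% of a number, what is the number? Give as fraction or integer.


Given: 65 is 4% of the whole
Set up: 65 = 4/100 * whole
whole = 65 * 100 / 4
whole = 6500 / 4
whole = 1625

1625


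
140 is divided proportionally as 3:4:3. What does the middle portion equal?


Ratio = 3:4:3
Total parts = 3 + 4 + 3 = 10
Value per part = 140 / 10 = 14
First share = 3 * 14 = 42
Middle share = 4 * 14 = 56
Third share = 3 * 14 = 42

56


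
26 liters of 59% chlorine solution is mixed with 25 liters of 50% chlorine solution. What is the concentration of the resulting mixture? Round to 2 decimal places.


Solute in mixture 1 = 59% of 26 L = 26*59/100 = 767/50 L
Solute in mixture 2 = 50% of 25 L = 25*50/100 = 25/2 L
Total solute = 767/50 + 25/2 = 696/25 L
Total volume = 26 + 25 = 51 L
Final concentration = 696/25/51 * 100 = 54.59%

54.59


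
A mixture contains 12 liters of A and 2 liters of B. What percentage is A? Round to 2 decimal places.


Volume of A = 12 L
Volume of B = 2 L
Total volume = 12 + 2 = 14 L
Percentage of A = (12/14) * 100
= 85.71%

85.71


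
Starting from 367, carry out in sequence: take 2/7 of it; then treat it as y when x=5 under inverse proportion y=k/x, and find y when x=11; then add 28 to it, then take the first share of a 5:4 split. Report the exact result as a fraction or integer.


Start with 367.
Step 1: Take 2/7: 367 * 2/7 = 734/7
Step 2: Inverse prop: k = (734/7)*5; new y = k/11 = 734/7*5/11 = 3670/77
Step 3: Add 28: 3670/77+28=5826/77; split 5:4 first = 5826/77*5/9 = 9710/231
Final result = 9710/231

9710/231


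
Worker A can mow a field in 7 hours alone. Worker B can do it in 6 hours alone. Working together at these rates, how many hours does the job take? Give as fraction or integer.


Rate of A = 1/7 job per hour
Rate of B = 1/6 job per hour
Combined rate = 1/7 + 1/6
Find common denominator: (6 + 7)/(7*6) = 13/42
Combined rate = 13/42 job per hour
Time together = 1 / (13/42) = 42/13 hours

42/13


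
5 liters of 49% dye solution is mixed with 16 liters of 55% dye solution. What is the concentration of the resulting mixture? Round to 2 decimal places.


Solute in mixture 1 = 49% of 5 L = 5*49/100 = 49/20 L
Solute in mixture 2 = 55% of 16 L = 16*55/100 = 44/5 L
Total solute = 49/20 + 44/5 = 45/4 L
Total volume = 5 + 16 = 21 L
Final concentration = 45/4/21 * 100 = 53.57%

53.57


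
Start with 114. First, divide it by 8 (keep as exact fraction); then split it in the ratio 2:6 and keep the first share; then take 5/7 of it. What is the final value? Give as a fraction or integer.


Start with 114.
Step 1: Divide by 8: 114 / 8 = 57/4
Step 2: Split 2:6, first share = 57/4 * 2/8 = 57/16
Step 3: Take 5/7: 57/16 * 5/7 = 285/112
Final result = 285/112

285/112


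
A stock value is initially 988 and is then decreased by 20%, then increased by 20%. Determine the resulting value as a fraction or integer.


Start: 988
Step 1: decrease by 20% => multiply by 80/100
  988 * 80/100 = 3952/5
Step 2: increase by 20% => multiply by 120/100
  3952/5 * 120/100 = 23712/25
Final value = 23712/25

23712/25


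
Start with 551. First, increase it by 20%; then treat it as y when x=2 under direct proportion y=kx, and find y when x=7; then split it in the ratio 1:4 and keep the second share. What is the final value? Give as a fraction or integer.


Start with 551.
Step 1: Increase by 20%: 551 * 120/100 = 3306/5
Step 2: Direct prop: k = (3306/5)/2; new y = k*7 = 3306/5*7/2 = 11571/5
Step 3: Split 1:4, second share = 11571/5 * 4/5 = 46284/25
Final result = 46284/25

46284/25


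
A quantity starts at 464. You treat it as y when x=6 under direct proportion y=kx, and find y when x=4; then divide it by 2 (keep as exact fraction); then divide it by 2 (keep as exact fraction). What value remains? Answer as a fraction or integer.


Start with 464.
Step 1: Direct prop: k = (464)/6; new y = k*4 = 464*4/6 = 928/3
Step 2: Divide by 2: 928/3 / 2 = 464/3
Step 3: Divide by 2: 464/3 / 2 = 232/3
Final result = 232/3

232/3


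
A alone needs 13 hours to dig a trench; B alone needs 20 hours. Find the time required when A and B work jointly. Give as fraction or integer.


Rate of A = 1/13 job per hour
Rate of B = 1/20 job per hour
Combined rate = 1/13 + 1/20
Find common denominator: (20 + 13)/(13*20) = 33/260
Combined rate = 33/260 job per hour
Time together = 1 / (33/260) = 260/33 hours

260/33


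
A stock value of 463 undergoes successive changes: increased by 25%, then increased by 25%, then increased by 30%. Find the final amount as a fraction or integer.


Start: 463
Step 1: increase by 25% => multiply by 125/100
  463 * 125/100 = 2315/4
Step 2: increase by 25% => multiply by 125/100
  2315/4 * 125/100 = 11575/16
Step 3: increase by 30% => multiply by 130/100
  11575/16 * 130/100 = 30095/32
Final value = 30095/32

30095/32


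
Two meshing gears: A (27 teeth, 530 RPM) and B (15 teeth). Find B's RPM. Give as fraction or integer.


Gear ratio: teeth_A * RPM_A = teeth_B * RPM_B
27 * 530 = 15 * RPM_B
14310 = 15 * RPM_B
RPM_B = 14310 / 15
RPM_B = 954

954


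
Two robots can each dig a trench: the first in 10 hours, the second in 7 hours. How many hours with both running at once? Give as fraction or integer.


Rate of A = 1/10 job per hour
Rate of B = 1/7 job per hour
Combined rate = 1/10 + 1/7
Find common denominator: (7 + 10)/(10*7) = 17/70
Combined rate = 17/70 job per hour
Time together = 1 / (17/70) = 70/17 hours

70/17


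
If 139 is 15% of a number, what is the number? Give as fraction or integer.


Given: 139 is 15% of the whole
Set up: 139 = 15/100 * whole
whole = 139 * 100 / 15
whole = 13900 / 15
whole = 2780/3

2780/3


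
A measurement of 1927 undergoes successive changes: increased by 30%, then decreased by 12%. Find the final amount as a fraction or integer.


Start: 1927
Step 1: increase by 30% => multiply by 130/100
  1927 * 130/100 = 25051/10
Step 2: decrease by 12% => multiply by 88/100
  25051/10 * 88/100 = 275561/125
Final value = 275561/125

275561/125
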